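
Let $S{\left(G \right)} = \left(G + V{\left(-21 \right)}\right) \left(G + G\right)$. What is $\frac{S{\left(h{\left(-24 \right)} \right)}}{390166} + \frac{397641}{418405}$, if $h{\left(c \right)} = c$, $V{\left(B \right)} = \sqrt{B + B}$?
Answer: $\frac{77814000483}{81623702615} - \frac{24 i \sqrt{42}}{195083} \approx 0.95333 - 0.00079729 i$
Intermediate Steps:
$V{\left(B \right)} = \sqrt{2} \sqrt{B}$ ($V{\left(B \right)} = \sqrt{2 B} = \sqrt{2} \sqrt{B}$)
$S{\left(G \right)} = 2 G \left(G + i \sqrt{42}\right)$ ($S{\left(G \right)} = \left(G + \sqrt{2} \sqrt{-21}\right) \left(G + G\right) = \left(G + \sqrt{2} i \sqrt{21}\right) 2 G = \left(G + i \sqrt{42}\right) 2 G = 2 G \left(G + i \sqrt{42}\right)$)
$\frac{S{\left(h{\left(-24 \right)} \right)}}{390166} + \frac{397641}{418405} = \frac{2 \left(-24\right) \left(-24 + i \sqrt{42}\right)}{390166} + \frac{397641}{418405} = \left(1152 - 48 i \sqrt{42}\right) \frac{1}{390166} + 397641 \cdot \frac{1}{418405} = \left(\frac{576}{195083} - \frac{24 i \sqrt{42}}{195083}\right) + \frac{397641}{418405} = \frac{77814000483}{81623702615} - \frac{24 i \sqrt{42}}{195083}$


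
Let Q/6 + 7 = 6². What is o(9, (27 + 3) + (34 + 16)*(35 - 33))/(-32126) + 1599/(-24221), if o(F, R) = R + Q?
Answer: -29366329/389061923 ≈ -0.075480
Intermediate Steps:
Q = 174 (Q = -42 + 6*6² = -42 + 6*36 = -42 + 216 = 174)
o(F, R) = 174 + R (o(F, R) = R + 174 = 174 + R)
o(9, (27 + 3) + (34 + 16)*(35 - 33))/(-32126) + 1599/(-24221) = (174 + ((27 + 3) + (34 + 16)*(35 - 33)))/(-32126) + 1599/(-24221) = (174 + (30 + 50*2))*(-1/32126) + 1599*(-1/24221) = (174 + (30 + 100))*(-1/32126) - 1599/24221 = (174 + 130)*(-1/32126) - 1599/24221 = 304*(-1/32126) - 1599/24221 = -152/16063 - 1599/24221 = -29366329/389061923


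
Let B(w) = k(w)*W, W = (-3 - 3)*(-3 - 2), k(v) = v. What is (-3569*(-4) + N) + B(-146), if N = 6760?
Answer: 16656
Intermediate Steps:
W = 30 (W = -6*(-5) = 30)
B(w) = 30*w (B(w) = w*30 = 30*w)
(-3569*(-4) + N) + B(-146) = (-3569*(-4) + 6760) + 30*(-146) = (14276 + 6760) - 4380 = 21036 - 4380 = 16656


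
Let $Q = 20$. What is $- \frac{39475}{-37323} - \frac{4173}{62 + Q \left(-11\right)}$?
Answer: $\frac{161985929}{5897034} \approx 27.469$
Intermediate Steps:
$- \frac{39475}{-37323} - \frac{4173}{62 + Q \left(-11\right)} = - \frac{39475}{-37323} - \frac{4173}{62 + 20 \left(-11\right)} = \left(-39475\right) \left(- \frac{1}{37323}\right) - \frac{4173}{62 - 220} = \frac{39475}{37323} - \frac{4173}{-158} = \frac{39475}{37323} - - \frac{4173}{158} = \frac{39475}{37323} + \frac{4173}{158} = \frac{161985929}{5897034}$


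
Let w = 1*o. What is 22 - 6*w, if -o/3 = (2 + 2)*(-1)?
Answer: -50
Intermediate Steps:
o = 12 (o = -3*(2 + 2)*(-1) = -12*(-1) = -3*(-4) = 12)
w = 12 (w = 1*12 = 12)
22 - 6*w = 22 - 6*12 = 22 - 72 = -50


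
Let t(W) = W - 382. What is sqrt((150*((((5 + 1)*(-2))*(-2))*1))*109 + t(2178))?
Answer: 34*sqrt(341) ≈ 627.85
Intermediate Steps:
t(W) = -382 + W
sqrt((150*((((5 + 1)*(-2))*(-2))*1))*109 + t(2178)) = sqrt((150*((((5 + 1)*(-2))*(-2))*1))*109 + (-382 + 2178)) = sqrt((150*(((6*(-2))*(-2))*1))*109 + 1796) = sqrt((150*(-12*(-2)*1))*109 + 1796) = sqrt((150*(24*1))*109 + 1796) = sqrt((150*24)*109 + 1796) = sqrt(3600*109 + 1796) = sqrt(392400 + 1796) = sqrt(394196) = 34*sqrt(341)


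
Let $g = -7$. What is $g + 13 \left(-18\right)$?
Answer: $-241$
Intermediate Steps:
$g + 13 \left(-18\right) = -7 + 13 \left(-18\right) = -7 - 234 = -241$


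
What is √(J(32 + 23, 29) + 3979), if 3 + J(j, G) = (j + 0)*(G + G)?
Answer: √7166 ≈ 84.652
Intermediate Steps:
J(j, G) = -3 + 2*G*j (J(j, G) = -3 + (j + 0)*(G + G) = -3 + j*(2*G) = -3 + 2*G*j)
√(J(32 + 23, 29) + 3979) = √((-3 + 2*29*(32 + 23)) + 3979) = √((-3 + 2*29*55) + 3979) = √((-3 + 3190) + 3979) = √(3187 + 3979) = √7166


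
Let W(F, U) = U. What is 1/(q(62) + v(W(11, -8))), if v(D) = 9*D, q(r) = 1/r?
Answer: -62/4463 ≈ -0.013892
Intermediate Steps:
1/(q(62) + v(W(11, -8))) = 1/(1/62 + 9*(-8)) = 1/(1/62 - 72) = 1/(-4463/62) = -62/4463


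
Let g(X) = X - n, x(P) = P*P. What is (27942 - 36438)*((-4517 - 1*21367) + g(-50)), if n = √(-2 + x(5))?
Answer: 220335264 + 8496*√23 ≈ 2.2038e+8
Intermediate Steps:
x(P) = P²
n = √23 (n = √(-2 + 5²) = √(-2 + 25) = √23 ≈ 4.7958)
g(X) = X - √23
(27942 - 36438)*((-4517 - 1*21367) + g(-50)) = (27942 - 36438)*((-4517 - 1*21367) + (-50 - √23)) = -8496*((-4517 - 21367) + (-50 - √23)) = -8496*(-25884 + (-50 - √23)) = -8496*(-25934 - √23) = 220335264 + 8496*√23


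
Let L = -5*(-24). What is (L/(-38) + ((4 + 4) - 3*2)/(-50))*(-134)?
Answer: 203546/475 ≈ 428.52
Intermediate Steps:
L = 120
(L/(-38) + ((4 + 4) - 3*2)/(-50))*(-134) = (120/(-38) + ((4 + 4) - 3*2)/(-50))*(-134) = (120*(-1/38) + (8 - 6)*(-1/50))*(-134) = (-60/19 + 2*(-1/50))*(-134) = (-60/19 - 1/25)*(-134) = -1519/475*(-134) = 203546/475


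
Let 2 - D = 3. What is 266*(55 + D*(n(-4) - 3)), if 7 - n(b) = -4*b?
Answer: 17822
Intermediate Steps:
D = -1 (D = 2 - 1*3 = 2 - 3 = -1)
n(b) = 7 + 4*b (n(b) = 7 - (-4)*b = 7 + 4*b)
266*(55 + D*(n(-4) - 3)) = 266*(55 - ((7 + 4*(-4)) - 3)) = 266*(55 - ((7 - 16) - 3)) = 266*(55 - (-9 - 3)) = 266*(55 - 1*(-12)) = 266*(55 + 12) = 266*67 = 17822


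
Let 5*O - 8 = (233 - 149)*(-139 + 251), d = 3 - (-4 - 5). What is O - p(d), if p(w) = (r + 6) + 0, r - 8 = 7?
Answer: 9311/5 ≈ 1862.2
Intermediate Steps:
r = 15 (r = 8 + 7 = 15)
d = 12 (d = 3 - 1*(-9) = 3 + 9 = 12)
p(w) = 21 (p(w) = (15 + 6) + 0 = 21 + 0 = 21)
O = 9416/5 (O = 8/5 + ((233 - 149)*(-139 + 251))/5 = 8/5 + (84*112)/5 = 8/5 + (1/5)*9408 = 8/5 + 9408/5 = 9416/5 ≈ 1883.2)
O - p(d) = 9416/5 - 1*21 = 9416/5 - 21 = 9311/5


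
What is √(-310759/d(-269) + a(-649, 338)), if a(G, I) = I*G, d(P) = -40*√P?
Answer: √(-6349301472800 - 835941710*I*√269)/5380 ≈ 0.50568 - 468.36*I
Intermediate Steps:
a(G, I) = G*I
√(-310759/d(-269) + a(-649, 338)) = √(-310759*I*√269/10760 - 649*338) = √(-310759*I*√269/10760 - 219362) = √(-219362 - 310759*I*√269/10760)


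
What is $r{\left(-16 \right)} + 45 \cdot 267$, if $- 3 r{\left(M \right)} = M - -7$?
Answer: $12018$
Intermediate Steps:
$r{\left(M \right)} = - \frac{7}{3} - \frac{M}{3}$ ($r{\left(M \right)} = - \frac{M - -7}{3} = - \frac{M + 7}{3} = - \frac{7 + M}{3} = - \frac{7}{3} - \frac{M}{3}$)
$r{\left(-16 \right)} + 45 \cdot 267 = \left(- \frac{7}{3} - - \frac{16}{3}\right) + 45 \cdot 267 = \left(- \frac{7}{3} + \frac{16}{3}\right) + 12015 = 3 + 12015 = 12018$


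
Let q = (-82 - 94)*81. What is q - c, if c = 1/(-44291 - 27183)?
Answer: -1018933343/71474 ≈ -14256.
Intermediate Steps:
c = -1/71474 (c = 1/(-71474) = -1/71474 ≈ -1.3991e-5)
q = -14256 (q = -176*81 = -14256)
q - c = -14256 - 1*(-1/71474) = -14256 + 1/71474 = -1018933343/71474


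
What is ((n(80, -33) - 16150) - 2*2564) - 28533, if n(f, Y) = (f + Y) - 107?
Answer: -49871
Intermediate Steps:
n(f, Y) = -107 + Y + f (n(f, Y) = (Y + f) - 107 = -107 + Y + f)
((n(80, -33) - 16150) - 2*2564) - 28533 = (((-107 - 33 + 80) - 16150) - 2*2564) - 28533 = ((-60 - 16150) - 5128) - 28533 = (-16210 - 5128) - 28533 = -21338 - 28533 = -49871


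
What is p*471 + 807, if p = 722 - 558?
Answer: 78051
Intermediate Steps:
p = 164
p*471 + 807 = 164*471 + 807 = 77244 + 807 = 78051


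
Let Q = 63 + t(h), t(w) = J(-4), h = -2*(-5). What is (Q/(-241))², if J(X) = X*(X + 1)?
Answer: 5625/58081 ≈ 0.096848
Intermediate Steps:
h = 10
J(X) = X*(1 + X)
t(w) = 12 (t(w) = -4*(1 - 4) = -4*(-3) = 12)
Q = 75 (Q = 63 + 12 = 75)
(Q/(-241))² = (75/(-241))² = (75*(-1/241))² = (-75/241)² = 5625/58081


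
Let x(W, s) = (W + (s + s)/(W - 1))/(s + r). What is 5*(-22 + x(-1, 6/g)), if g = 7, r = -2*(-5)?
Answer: -8425/76 ≈ -110.86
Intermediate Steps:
r = 10
x(W, s) = (W + 2*s/(-1 + W))/(10 + s) (x(W, s) = (W + (s + s)/(W - 1))/(s + 10) = (W + (2*s)/(-1 + W))/(10 + s) = (W + 2*s/(-1 + W))/(10 + s))
5*(-22 + x(-1, 6/g)) = 5*(-22 + ((-1)² - 1*(-1) + 2*(6/7))/(-10 - 6/7 + 10*(-1) - 6/7)) = 5*(-22 + (1 + 1 + 2*(6*(⅐)))/(-10 - 6/7 - 10 - 6/7)) = 5*(-22 + (1 + 1 + 2*(6/7))/(-10 - 1*6/7 - 10 - 1*6/7)) = 5*(-22 + (1 + 1 + 12/7)/(-10 - 6/7 - 10 - 6/7)) = 5*(-22 + (26/7)/(-152/7)) = 5*(-22 - 7/152*26/7) = 5*(-22 - 13/76) = 5*(-1685/76) = -8425/76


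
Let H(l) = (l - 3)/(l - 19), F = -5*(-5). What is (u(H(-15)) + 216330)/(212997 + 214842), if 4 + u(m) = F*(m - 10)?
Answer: 3673517/7273263 ≈ 0.50507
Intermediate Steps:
F = 25
H(l) = (-3 + l)/(-19 + l)
u(m) = -254 + 25*m (u(m) = -4 + 25*(m - 10) = -4 + 25*(-10 + m) = -4 + (-250 + 25*m) = -254 + 25*m)
(u(H(-15)) + 216330)/(212997 + 214842) = ((-254 + 25*((-3 - 15)/(-19 - 15))) + 216330)/(212997 + 214842) = ((-254 + 25*(-18/(-34))) + 216330)/427839 = ((-254 + 25*(-1/34*(-18))) + 216330)*(1/427839) = ((-254 + 25*(9/17)) + 216330)*(1/427839) = ((-254 + 225/17) + 216330)*(1/427839) = (-4093/17 + 216330)*(1/427839) = (3673517/17)*(1/427839) = 3673517/7273263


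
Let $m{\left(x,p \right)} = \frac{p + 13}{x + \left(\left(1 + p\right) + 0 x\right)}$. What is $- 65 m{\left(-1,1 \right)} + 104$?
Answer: $-806$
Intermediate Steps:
$m{\left(x,p \right)} = \frac{13 + p}{1 + p + x}$ ($m{\left(x,p \right)} = \frac{13 + p}{x + \left(\left(1 + p\right) + 0\right)} = \frac{13 + p}{x + \left(1 + p\right)} = \frac{13 + p}{1 + p + x}$)
$- 65 m{\left(-1,1 \right)} + 104 = - 65 \frac{13 + 1}{1 + 1 - 1} + 104 = - 65 \cdot 1^{-1} \cdot 14 + 104 = - 65 \cdot 1 \cdot 14 + 104 = \left(-65\right) 14 + 104 = -910 + 104 = -806$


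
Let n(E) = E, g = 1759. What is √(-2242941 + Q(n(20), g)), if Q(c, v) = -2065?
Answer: I*√2245006 ≈ 1498.3*I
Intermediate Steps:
√(-2242941 + Q(n(20), g)) = √(-2242941 - 2065) = √(-2245006) = I*√2245006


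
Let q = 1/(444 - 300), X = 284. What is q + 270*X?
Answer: 11041921/144 ≈ 76680.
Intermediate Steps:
q = 1/144 ≈ 0.0069444
q + 270*X = 1/144 + 270*284 = 1/144 + 76680 = 11041921/144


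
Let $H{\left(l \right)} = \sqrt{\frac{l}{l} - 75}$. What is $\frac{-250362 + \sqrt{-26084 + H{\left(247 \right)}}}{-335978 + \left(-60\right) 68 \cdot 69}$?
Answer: $\frac{17883}{44107} - \frac{\sqrt{-26084 + i \sqrt{74}}}{617498} \approx 0.40545 - 0.00026155 i$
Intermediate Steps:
$H{\left(l \right)} = i \sqrt{74}$ ($H{\left(l \right)} = \sqrt{1 - 75} = \sqrt{-74} = i \sqrt{74}$)
$\frac{-250362 + \sqrt{-26084 + H{\left(247 \right)}}}{-335978 + \left(-60\right) 68 \cdot 69} = \frac{-250362 + \sqrt{-26084 + i \sqrt{74}}}{-335978 + \left(-60\right) 68 \cdot 69} = \frac{-250362 + \sqrt{-26084 + i \sqrt{74}}}{-335978 - 281520} = \frac{-250362 + \sqrt{-26084 + i \sqrt{74}}}{-617498} = \left(-250362 + \sqrt{-26084 + i \sqrt{74}}\right) \left(- \frac{1}{617498}\right) = \frac{17883}{44107} - \frac{\sqrt{-26084 + i \sqrt{74}}}{617498}$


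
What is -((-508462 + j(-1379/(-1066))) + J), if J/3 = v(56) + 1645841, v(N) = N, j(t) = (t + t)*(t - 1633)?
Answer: -2514191843541/568178 ≈ -4.4250e+6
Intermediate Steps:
j(t) = 2*t*(-1633 + t) (j(t) = (2*t)*(-1633 + t) = 2*t*(-1633 + t))
J = 4937691 (J = 3*(56 + 1645841) = 3*1645897 = 4937691)
-((-508462 + j(-1379/(-1066))) + J) = -((-508462 + 2*(-1379/(-1066))*(-1633 - 1379/(-1066))) + 4937691) = -((-508462 + 2*(-1379*(-1/1066))*(-1633 - 1379*(-1/1066))) + 4937691) = -((-508462 + 2*(1379/1066)*(-1633 + 1379/1066)) + 4937691) = -((-508462 + 2*(1379/1066)*(-1739399/1066)) + 4937691) = -((-508462 - 2398631221/568178) + 4937691) = -(-291295553457/568178 + 4937691) = -1*2514191843541/568178 = -2514191843541/568178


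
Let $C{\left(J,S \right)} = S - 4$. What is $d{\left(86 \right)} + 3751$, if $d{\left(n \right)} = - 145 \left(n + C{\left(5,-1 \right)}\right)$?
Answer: $-7994$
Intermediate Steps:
$C{\left(J,S \right)} = -4 + S$ ($C{\left(J,S \right)} = S - 4 = -4 + S$)
$d{\left(n \right)} = 725 - 145 n$ ($d{\left(n \right)} = - 145 \left(n - 5\right) = - 145 \left(-5 + n\right) = 725 - 145 n$)
$d{\left(86 \right)} + 3751 = \left(725 - 12470\right) + 3751 = -11745 + 3751 = -7994$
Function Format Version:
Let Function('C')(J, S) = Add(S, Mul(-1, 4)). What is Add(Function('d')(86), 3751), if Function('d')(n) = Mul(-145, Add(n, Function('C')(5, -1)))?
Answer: -7994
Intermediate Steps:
Function('C')(J, S) = Add(-4, S) (Function('C')(J, S) = Add(S, -4) = Add(-4, S))
Function('d')(n) = Add(725, Mul(-145, n)) (Function('d')(n) = Mul(-145, Add(n, Add(-4, -1))) = Mul(-145, Add(n, -5)) = Mul(-145, Add(-5, n)) = Add(725, Mul(-145, n)))
Add(Function('d')(86), 3751) = Add(Add(725, Mul(-145, 86)), 3751) = Add(Add(725, -12470), 3751) = Add(-11745, 3751) = -7994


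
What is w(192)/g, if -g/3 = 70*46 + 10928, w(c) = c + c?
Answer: -32/3537 ≈ -0.0090472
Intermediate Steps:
w(c) = 2*c
g = -42444 (g = -3*(70*46 + 10928) = -3*(3220 + 10928) = -3*14148 = -42444)
w(192)/g = (2*192)/(-42444) = 384*(-1/42444) = -32/3537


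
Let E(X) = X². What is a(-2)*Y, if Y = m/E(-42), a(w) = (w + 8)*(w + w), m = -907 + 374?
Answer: 1066/147 ≈ 7.2517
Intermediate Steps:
m = -533
a(w) = 2*w*(8 + w) (a(w) = (8 + w)*(2*w) = 2*w*(8 + w))
Y = -533/1764 (Y = -533/((-42)²) = -533/1764 ≈ -0.30215)
a(-2)*Y = (2*(-2)*(8 - 2))*(-533/1764) = (2*(-2)*6)*(-533/1764) = -24*(-533/1764) = 1066/147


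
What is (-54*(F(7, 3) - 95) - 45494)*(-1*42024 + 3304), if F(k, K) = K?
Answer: 1569166720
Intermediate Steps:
(-54*(F(7, 3) - 95) - 45494)*(-1*42024 + 3304) = (-54*(3 - 95) - 45494)*(-1*42024 + 3304) = (-54*(-92) - 45494)*(-42024 + 3304) = (4968 - 45494)*(-38720) = -40526*(-38720) = 1569166720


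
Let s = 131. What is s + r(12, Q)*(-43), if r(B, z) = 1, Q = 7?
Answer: 88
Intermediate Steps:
s + r(12, Q)*(-43) = 131 + 1*(-43) = 131 - 43 = 88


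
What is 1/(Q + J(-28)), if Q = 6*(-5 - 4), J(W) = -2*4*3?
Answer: -1/78 ≈ -0.012821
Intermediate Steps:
J(W) = -24 (J(W) = -8*3 = -24)
Q = -54 (Q = 6*(-9) = -54)
1/(Q + J(-28)) = 1/(-54 - 24) = 1/(-78) = -1/78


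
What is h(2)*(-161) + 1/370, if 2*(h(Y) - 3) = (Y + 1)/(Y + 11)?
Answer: -1206286/2405 ≈ -501.57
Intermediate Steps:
h(Y) = 3 + (1 + Y)/(2*(11 + Y)) (h(Y) = 3 + ((Y + 1)/(Y + 11))/2 = 3 + ((1 + Y)/(11 + Y))/2 = 3 + (1 + Y)/(2*(11 + Y)))
h(2)*(-161) + 1/370 = ((67 + 7*2)/(2*(11 + 2)))*(-161) + 1/370 = ((½)*(67 + 14)/13)*(-161) + 1/370 = ((½)*(1/13)*81)*(-161) + 1/370 = (81/26)*(-161) + 1/370 = -13041/26 + 1/370 = -1206286/2405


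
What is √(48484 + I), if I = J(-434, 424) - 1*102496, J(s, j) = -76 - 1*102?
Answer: I*√54190 ≈ 232.79*I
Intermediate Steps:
J(s, j) = -178 (J(s, j) = -76 - 102 = -178)
I = -102674 (I = -178 - 1*102496 = -178 - 102496 = -102674)
√(48484 + I) = √(48484 - 102674) = √(-54190) = I*√54190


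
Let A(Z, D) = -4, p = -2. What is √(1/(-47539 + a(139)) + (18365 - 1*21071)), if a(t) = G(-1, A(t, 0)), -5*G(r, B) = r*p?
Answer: I*√152888632655639/237697 ≈ 52.019*I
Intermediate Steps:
G(r, B) = 2*r/5 (G(r, B) = -r*(-2)/5 = -(-2)*r/5 = 2*r/5)
a(t) = -⅖ (a(t) = (⅖)*(-1) = -⅖)
√(1/(-47539 + a(139)) + (18365 - 1*21071)) = √(1/(-47539 - ⅖) + (18365 - 1*21071)) = √(1/(-237697/5) + (18365 - 21071)) = √(-5/237697 - 2706) = √(-643208087/237697) = I*√152888632655639/237697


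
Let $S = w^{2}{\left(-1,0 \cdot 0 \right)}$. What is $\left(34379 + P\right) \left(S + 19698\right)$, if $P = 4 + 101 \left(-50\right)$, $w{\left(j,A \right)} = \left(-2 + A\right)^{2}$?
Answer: $578270762$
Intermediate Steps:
$P = -5046$ ($P = 4 - 5050 = -5046$)
$S = 16$ ($S = \left(\left(-2 + 0 \cdot 0\right)^{2}\right)^{2} = \left(\left(-2 + 0\right)^{2}\right)^{2} = \left(\left(-2\right)^{2}\right)^{2} = 4^{2} = 16$)
$\left(34379 + P\right) \left(S + 19698\right) = \left(34379 - 5046\right) \left(16 + 19698\right) = 29333 \cdot 19714 = 578270762$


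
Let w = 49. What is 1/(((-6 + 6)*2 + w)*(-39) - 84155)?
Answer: -1/86066 ≈ -1.1619e-5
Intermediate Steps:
1/(((-6 + 6)*2 + w)*(-39) - 84155) = 1/(((-6 + 6)*2 + 49)*(-39) - 84155) = 1/((0*2 + 49)*(-39) - 84155) = 1/((0 + 49)*(-39) - 84155) = 1/(49*(-39) - 84155) = 1/(-1911 - 84155) = 1/(-86066) = -1/86066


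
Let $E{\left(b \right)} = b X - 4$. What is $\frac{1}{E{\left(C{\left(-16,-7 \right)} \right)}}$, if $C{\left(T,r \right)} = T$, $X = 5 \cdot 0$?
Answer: $- \frac{1}{4} \approx -0.25$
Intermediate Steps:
$X = 0$
$E{\left(b \right)} = -4$ ($E{\left(b \right)} = b 0 - 4 = 0 - 4 = -4$)
$\frac{1}{E{\left(C{\left(-16,-7 \right)} \right)}} = \frac{1}{-4} = - \frac{1}{4}$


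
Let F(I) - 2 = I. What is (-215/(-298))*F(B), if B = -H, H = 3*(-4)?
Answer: 1505/149 ≈ 10.101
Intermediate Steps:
H = -12
B = 12 (B = -1*(-12) = 12)
F(I) = 2 + I
(-215/(-298))*F(B) = (-215/(-298))*(2 + 12) = -215*(-1/298)*14 = (215/298)*14 = 1505/149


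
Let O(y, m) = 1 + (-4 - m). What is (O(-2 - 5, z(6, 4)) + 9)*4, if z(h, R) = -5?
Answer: 44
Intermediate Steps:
O(y, m) = -3 - m
(O(-2 - 5, z(6, 4)) + 9)*4 = ((-3 - 1*(-5)) + 9)*4 = ((-3 + 5) + 9)*4 = (2 + 9)*4 = 11*4 = 44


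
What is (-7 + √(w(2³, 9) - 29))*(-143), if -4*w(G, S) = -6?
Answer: 1001 - 143*I*√110/2 ≈ 1001.0 - 749.9*I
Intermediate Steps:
w(G, S) = 3/2 (w(G, S) = -¼*(-6) = 3/2)
(-7 + √(w(2³, 9) - 29))*(-143) = (-7 + √(3/2 - 29))*(-143) = (-7 + √(-55/2))*(-143) = (-7 + I*√110/2)*(-143) = 1001 - 143*I*√110/2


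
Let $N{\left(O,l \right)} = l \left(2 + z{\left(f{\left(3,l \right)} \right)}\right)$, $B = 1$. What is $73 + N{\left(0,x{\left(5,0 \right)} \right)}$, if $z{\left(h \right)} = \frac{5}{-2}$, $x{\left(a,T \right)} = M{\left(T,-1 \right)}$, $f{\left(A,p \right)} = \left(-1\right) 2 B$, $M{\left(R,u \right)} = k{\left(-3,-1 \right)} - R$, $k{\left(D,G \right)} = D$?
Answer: $\frac{149}{2} \approx 74.5$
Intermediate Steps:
$M{\left(R,u \right)} = -3 - R$
$f{\left(A,p \right)} = -2$ ($f{\left(A,p \right)} = \left(-1\right) 2 \cdot 1 = \left(-2\right) 1 = -2$)
$x{\left(a,T \right)} = -3 - T$
$z{\left(h \right)} = - \frac{5}{2}$ ($z{\left(h \right)} = 5 \left(- \frac{1}{2}\right) = - \frac{5}{2}$)
$N{\left(O,l \right)} = - \frac{l}{2}$ ($N{\left(O,l \right)} = l \left(2 - \frac{5}{2}\right) = l \left(- \frac{1}{2}\right) = - \frac{l}{2}$)
$73 + N{\left(0,x{\left(5,0 \right)} \right)} = 73 - \frac{-3 - 0}{2} = 73 - \frac{-3 + 0}{2} = 73 - - \frac{3}{2} = 73 + \frac{3}{2} = \frac{149}{2}$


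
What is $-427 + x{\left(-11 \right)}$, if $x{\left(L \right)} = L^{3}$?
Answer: $-1758$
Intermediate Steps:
$-427 + x{\left(-11 \right)} = -427 + \left(-11\right)^{3} = -427 - 1331 = -1758$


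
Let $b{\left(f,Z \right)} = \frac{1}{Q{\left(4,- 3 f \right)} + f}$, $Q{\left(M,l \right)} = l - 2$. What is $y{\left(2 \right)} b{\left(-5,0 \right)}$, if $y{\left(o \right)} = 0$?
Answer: $0$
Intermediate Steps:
$Q{\left(M,l \right)} = -2 + l$
$b{\left(f,Z \right)} = \frac{1}{-2 - 2 f}$ ($b{\left(f,Z \right)} = \frac{1}{\left(-2 - 3 f\right) + f} = \frac{1}{-2 - 2 f}$)
$y{\left(2 \right)} b{\left(-5,0 \right)} = 0 \left(- \frac{1}{2 + 2 \left(-5\right)}\right) = 0 \left(- \frac{1}{2 - 10}\right) = 0 \left(- \frac{1}{-8}\right) = 0 \left(\left(-1\right) \left(- \frac{1}{8}\right)\right) = 0 \cdot \frac{1}{8} = 0$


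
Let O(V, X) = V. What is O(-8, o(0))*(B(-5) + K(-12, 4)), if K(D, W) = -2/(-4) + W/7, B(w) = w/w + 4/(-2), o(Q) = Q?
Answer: -4/7 ≈ -0.57143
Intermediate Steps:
B(w) = -1 (B(w) = 1 + 4*(-½) = 1 - 2 = -1)
K(D, W) = ½ + W/7 (K(D, W) = -2*(-¼) + W*(⅐) = ½ + W/7)
O(-8, o(0))*(B(-5) + K(-12, 4)) = -8*(-1 + (½ + (⅐)*4)) = -8*(-1 + (½ + 4/7)) = -8*(-1 + 15/14) = -8*1/14 = -4/7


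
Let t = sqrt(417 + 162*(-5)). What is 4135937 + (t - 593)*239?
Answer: 3994210 + 239*I*sqrt(393) ≈ 3.9942e+6 + 4738.0*I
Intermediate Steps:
t = I*sqrt(393) (t = sqrt(417 - 810) = sqrt(-393) = I*sqrt(393) ≈ 19.824*I)
4135937 + (t - 593)*239 = 4135937 + (I*sqrt(393) - 593)*239 = 4135937 + (-593 + I*sqrt(393))*239 = 4135937 + (-141727 + 239*I*sqrt(393)) = 3994210 + 239*I*sqrt(393)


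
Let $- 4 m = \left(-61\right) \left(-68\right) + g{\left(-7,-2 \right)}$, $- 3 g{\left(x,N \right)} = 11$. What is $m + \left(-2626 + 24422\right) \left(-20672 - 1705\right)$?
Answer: $- \frac{5852761537}{12} \approx -4.8773 \cdot 10^{8}$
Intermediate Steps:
$g{\left(x,N \right)} = - \frac{11}{3}$ ($g{\left(x,N \right)} = \left(- \frac{1}{3}\right) 11 = - \frac{11}{3}$)
$m = - \frac{12433}{12}$ ($m = - \frac{\left(-61\right) \left(-68\right) - \frac{11}{3}}{4} = - \frac{4148 - \frac{11}{3}}{4} = \left(- \frac{1}{4}\right) \frac{12433}{3} = - \frac{12433}{12} \approx -1036.1$)
$m + \left(-2626 + 24422\right) \left(-20672 - 1705\right) = - \frac{12433}{12} + \left(-2626 + 24422\right) \left(-20672 - 1705\right) = - \frac{12433}{12} + 21796 \left(-22377\right) = - \frac{12433}{12} - 487729092 = - \frac{5852761537}{12}$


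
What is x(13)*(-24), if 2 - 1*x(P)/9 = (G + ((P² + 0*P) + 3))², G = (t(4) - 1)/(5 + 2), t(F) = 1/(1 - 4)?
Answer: 312402768/49 ≈ 6.3756e+6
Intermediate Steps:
t(F) = -⅓ (t(F) = 1/(-3) = -⅓)
G = -4/21 (G = (-⅓ - 1)/(5 + 2) = -4/3/7 = -4/3*⅐ = -4/21 ≈ -0.19048)
x(P) = 18 - 9*(59/21 + P²)² (x(P) = 18 - 9*(-4/21 + ((P² + 0*P) + 3))² = 18 - 9*(-4/21 + ((P² + 0) + 3))² = 18 - 9*(-4/21 + (P² + 3))² = 18 - 9*(-4/21 + (3 + P²))² = 18 - 9*(59/21 + P²)²)
x(13)*(-24) = (18 - (59 + 21*13²)²/49)*(-24) = (18 - (59 + 21*169)²/49)*(-24) = (18 - (59 + 3549)²/49)*(-24) = (18 - 1/49*3608²)*(-24) = (18 - 1/49*13017664)*(-24) = (18 - 13017664/49)*(-24) = -13016782/49*(-24) = 312402768/49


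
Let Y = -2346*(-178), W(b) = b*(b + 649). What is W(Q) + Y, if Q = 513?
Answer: 1013694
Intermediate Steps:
W(b) = b*(649 + b)
Y = 417588
W(Q) + Y = 513*(649 + 513) + 417588 = 513*1162 + 417588 = 596106 + 417588 = 1013694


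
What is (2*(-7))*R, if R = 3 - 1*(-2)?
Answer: -70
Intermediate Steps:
R = 5 (R = 3 + 2 = 5)
(2*(-7))*R = (2*(-7))*5 = -14*5 = -70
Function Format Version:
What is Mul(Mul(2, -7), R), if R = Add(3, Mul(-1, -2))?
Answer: -70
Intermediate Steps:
R = 5 (R = Add(3, 2) = 5)
Mul(Mul(2, -7), R) = Mul(Mul(2, -7), 5) = Mul(-14, 5) = -70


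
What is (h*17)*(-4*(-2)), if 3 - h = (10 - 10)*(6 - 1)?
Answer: 408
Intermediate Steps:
h = 3 (h = 3 - (10 - 10)*(6 - 1) = 3 - 0*5 = 3 - 1*0 = 3 + 0 = 3)
(h*17)*(-4*(-2)) = (3*17)*(-4*(-2)) = 51*8 = 408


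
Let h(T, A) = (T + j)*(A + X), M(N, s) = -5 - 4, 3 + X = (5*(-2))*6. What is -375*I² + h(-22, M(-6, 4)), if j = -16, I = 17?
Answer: -105639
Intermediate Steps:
X = -63 (X = -3 + (5*(-2))*6 = -3 - 10*6 = -3 - 60 = -63)
M(N, s) = -9
h(T, A) = (-63 + A)*(-16 + T) (h(T, A) = (T - 16)*(A - 63) = (-16 + T)*(-63 + A) = (-63 + A)*(-16 + T))
-375*I² + h(-22, M(-6, 4)) = -375*17² + (1008 - 63*(-22) - 16*(-9) - 9*(-22)) = -375*289 + (1008 + 1386 + 144 + 198) = -108375 + 2736 = -105639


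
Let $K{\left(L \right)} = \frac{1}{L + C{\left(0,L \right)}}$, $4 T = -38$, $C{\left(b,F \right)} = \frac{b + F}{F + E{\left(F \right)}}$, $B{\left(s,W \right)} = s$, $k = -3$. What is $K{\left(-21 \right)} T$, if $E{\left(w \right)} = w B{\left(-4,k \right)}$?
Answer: $\frac{57}{128} \approx 0.44531$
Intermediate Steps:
$E{\left(w \right)} = - 4 w$ ($E{\left(w \right)} = w \left(-4\right) = - 4 w$)
$C{\left(b,F \right)} = - \frac{F + b}{3 F}$ ($C{\left(b,F \right)} = \frac{b + F}{F - 4 F} = \frac{F + b}{\left(-3\right) F} = \left(F + b\right) \left(- \frac{1}{3 F}\right) = - \frac{F + b}{3 F}$)
$T = - \frac{19}{2}$ ($T = \frac{1}{4} \left(-38\right) = - \frac{19}{2} \approx -9.5$)
$K{\left(L \right)} = \frac{1}{- \frac{1}{3} + L}$ ($K{\left(L \right)} = \frac{1}{L + \frac{- L - 0}{3 L}} = \frac{1}{L + \frac{- L + 0}{3 L}} = \frac{1}{L + \frac{\left(-1\right) L}{3 L}} = \frac{1}{L - \frac{1}{3}} = \frac{1}{- \frac{1}{3} + L}$)
$K{\left(-21 \right)} T = \frac{3}{-1 + 3 \left(-21\right)} \left(- \frac{19}{2}\right) = \frac{3}{-1 - 63} \left(- \frac{19}{2}\right) = \frac{3}{-64} \left(- \frac{19}{2}\right) = 3 \left(- \frac{1}{64}\right) \left(- \frac{19}{2}\right) = \left(- \frac{3}{64}\right) \left(- \frac{19}{2}\right) = \frac{57}{128}$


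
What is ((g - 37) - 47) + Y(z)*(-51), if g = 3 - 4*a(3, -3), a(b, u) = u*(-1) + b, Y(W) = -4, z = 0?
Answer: 99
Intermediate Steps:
a(b, u) = b - u (a(b, u) = -u + b = b - u)
g = -21 (g = 3 - 4*(3 - 1*(-3)) = 3 - 4*(3 + 3) = 3 - 4*6 = 3 - 24 = -21)
((g - 37) - 47) + Y(z)*(-51) = ((-21 - 37) - 47) - 4*(-51) = (-58 - 47) + 204 = -105 + 204 = 99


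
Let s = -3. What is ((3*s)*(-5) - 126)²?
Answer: 6561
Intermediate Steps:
((3*s)*(-5) - 126)² = ((3*(-3))*(-5) - 126)² = (-9*(-5) - 126)² = (45 - 126)² = (-81)² = 6561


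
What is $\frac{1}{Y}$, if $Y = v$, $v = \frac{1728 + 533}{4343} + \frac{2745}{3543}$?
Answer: $\frac{5129083}{6644086} \approx 0.77198$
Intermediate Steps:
$v = \frac{6644086}{5129083}$ ($v = 2261 \cdot \frac{1}{4343} + 2745 \cdot \frac{1}{3543} = \frac{2261}{4343} + \frac{915}{1181} = \frac{6644086}{5129083} \approx 1.2954$)
$Y = \frac{6644086}{5129083} \approx 1.2954$
$\frac{1}{Y} = \frac{1}{\frac{6644086}{5129083}} = \frac{5129083}{6644086}$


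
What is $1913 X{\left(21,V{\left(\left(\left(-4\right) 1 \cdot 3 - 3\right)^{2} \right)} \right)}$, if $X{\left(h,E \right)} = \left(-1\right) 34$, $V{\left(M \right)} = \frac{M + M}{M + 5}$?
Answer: $-65042$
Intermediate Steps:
$V{\left(M \right)} = \frac{2 M}{5 + M}$
$X{\left(h,E \right)} = -34$
$1913 X{\left(21,V{\left(\left(\left(-4\right) 1 \cdot 3 - 3\right)^{2} \right)} \right)} = 1913 \left(-34\right) = -65042$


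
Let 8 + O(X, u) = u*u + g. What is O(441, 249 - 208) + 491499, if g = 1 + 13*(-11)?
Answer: 493030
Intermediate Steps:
g = -142 (g = 1 - 143 = -142)
O(X, u) = -150 + u**2 (O(X, u) = -8 + (u*u - 142) = -8 + (u**2 - 142) = -8 + (-142 + u**2) = -150 + u**2)
O(441, 249 - 208) + 491499 = (-150 + (249 - 208)**2) + 491499 = (-150 + 41**2) + 491499 = (-150 + 1681) + 491499 = 1531 + 491499 = 493030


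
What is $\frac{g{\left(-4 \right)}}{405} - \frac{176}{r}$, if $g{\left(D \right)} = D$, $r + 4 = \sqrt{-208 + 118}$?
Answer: $\frac{142348}{21465} + \frac{264 i \sqrt{10}}{53} \approx 6.6316 + 15.752 i$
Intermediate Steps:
$r = -4 + 3 i \sqrt{10}$ ($r = -4 + \sqrt{-208 + 118} = -4 + \sqrt{-90} = -4 + 3 i \sqrt{10} \approx -4.0 + 9.4868 i$)
$\frac{g{\left(-4 \right)}}{405} - \frac{176}{r} = - \frac{4}{405} - \frac{176}{-4 + 3 i \sqrt{10}}$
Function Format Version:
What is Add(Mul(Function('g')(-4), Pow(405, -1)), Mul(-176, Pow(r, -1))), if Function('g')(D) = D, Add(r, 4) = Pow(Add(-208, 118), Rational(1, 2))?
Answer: Add(Rational(142348, 21465), Mul(Rational(264, 53), I, Pow(10, Rational(1, 2)))) ≈ Add(6.6316, Mul(15.752, I))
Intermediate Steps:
r = Add(-4, Mul(3, I, Pow(10, Rational(1, 2)))) (r = Add(-4, Pow(Add(-208, 118), Rational(1, 2))) = Add(-4, Pow(-90, Rational(1, 2))) = Add(-4, Mul(3, I, Pow(10, Rational(1, 2)))) ≈ Add(-4.0000, Mul(9.4868, I)))
Add(Mul(Function('g')(-4), Pow(405, -1)), Mul(-176, Pow(r, -1))) = Add(Mul(-4, Pow(405, -1)), Mul(-176, Pow(Add(-4, Mul(3, I, Pow(10, Rational(1, 2)))), -1))) = Add(Mul(-4, Rational(1, 405)), Mul(-176, Pow(Add(-4, Mul(3, I, Pow(10, Rational(1, 2)))), -1))) = Add(Rational(-4, 405), Mul(-176, Pow(Add(-4, Mul(3, I, Pow(10, Rational(1, 2)))), -1)))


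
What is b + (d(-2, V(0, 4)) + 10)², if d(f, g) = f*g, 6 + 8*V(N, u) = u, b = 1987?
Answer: 8389/4 ≈ 2097.3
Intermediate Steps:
V(N, u) = -¾ + u/8
b + (d(-2, V(0, 4)) + 10)² = 1987 + (-2*(-¾ + (⅛)*4) + 10)² = 1987 + (-2*(-¾ + ½) + 10)² = 1987 + (-2*(-¼) + 10)² = 1987 + (½ + 10)² = 1987 + (21/2)² = 1987 + 441/4 = 8389/4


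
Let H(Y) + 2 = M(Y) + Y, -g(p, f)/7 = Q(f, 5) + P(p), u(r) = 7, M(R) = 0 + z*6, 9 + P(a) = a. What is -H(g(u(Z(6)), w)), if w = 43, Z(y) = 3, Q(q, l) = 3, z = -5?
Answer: 39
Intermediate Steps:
P(a) = -9 + a
M(R) = -30 (M(R) = 0 - 5*6 = 0 - 30 = -30)
g(p, f) = 42 - 7*p (g(p, f) = -7*(3 + (-9 + p)) = -7*(-6 + p) = 42 - 7*p)
H(Y) = -32 + Y (H(Y) = -2 + (-30 + Y) = -32 + Y)
-H(g(u(Z(6)), w)) = -(-32 + (42 - 7*7)) = -(-32 + (42 - 49)) = -(-32 - 7) = -1*(-39) = 39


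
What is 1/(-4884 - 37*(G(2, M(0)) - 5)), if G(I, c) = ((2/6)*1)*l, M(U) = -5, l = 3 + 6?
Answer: -1/4810 ≈ -0.00020790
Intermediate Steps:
l = 9
G(I, c) = 3 (G(I, c) = ((2/6)*1)*9 = ((2*(⅙))*1)*9 = ((⅓)*1)*9 = (⅓)*9 = 3)
1/(-4884 - 37*(G(2, M(0)) - 5)) = 1/(-4884 - 37*(3 - 5)) = 1/(-4884 - 37*(-2)) = 1/(-4884 + 74) = 1/(-4810) = -1/4810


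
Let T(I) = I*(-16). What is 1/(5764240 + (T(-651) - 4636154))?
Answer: 1/1138502 ≈ 8.7835e-7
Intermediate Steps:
T(I) = -16*I
1/(5764240 + (T(-651) - 4636154)) = 1/(5764240 + (-16*(-651) - 4636154)) = 1/(5764240 + (10416 - 4636154)) = 1/(5764240 - 4625738) = 1/1138502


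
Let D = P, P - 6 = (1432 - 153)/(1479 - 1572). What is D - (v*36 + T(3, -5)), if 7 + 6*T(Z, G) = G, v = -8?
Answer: 26249/93 ≈ 282.25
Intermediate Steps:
T(Z, G) = -7/6 + G/6
P = -721/93 (P = 6 + (1432 - 153)/(1479 - 1572) = 6 + 1279/(-93) = 6 + 1279*(-1/93) = 6 - 1279/93 = -721/93 ≈ -7.7527)
D = -721/93 ≈ -7.7527
D - (v*36 + T(3, -5)) = -721/93 - (-8*36 + (-7/6 + (⅙)*(-5))) = -721/93 - (-288 + (-7/6 - ⅚)) = -721/93 - (-288 - 2) = -721/93 - 1*(-290) = -721/93 + 290 = 26249/93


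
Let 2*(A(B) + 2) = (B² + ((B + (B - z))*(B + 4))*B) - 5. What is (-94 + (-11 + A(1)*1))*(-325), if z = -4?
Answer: 30550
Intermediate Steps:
A(B) = -9/2 + B²/2 + B*(4 + B)*(4 + 2*B)/2 (A(B) = -2 + ((B² + ((B + (B - 1*(-4)))*(B + 4))*B) - 5)/2 = -2 + ((B² + ((B + (B + 4))*(4 + B))*B) - 5)/2 = -2 + ((B² + ((B + (4 + B))*(4 + B))*B) - 5)/2 = -2 + ((B² + ((4 + 2*B)*(4 + B))*B) - 5)/2 = -2 + ((B² + ((4 + B)*(4 + 2*B))*B) - 5)/2 = -2 + ((B² + B*(4 + B)*(4 + 2*B)) - 5)/2 = -2 + (-5 + B² + B*(4 + B)*(4 + 2*B))/2 = -2 + (-5/2 + B²/2 + B*(4 + B)*(4 + 2*B)/2) = -9/2 + B²/2 + B*(4 + B)*(4 + 2*B)/2)
(-94 + (-11 + A(1)*1))*(-325) = (-94 + (-11 + (-9/2 + 1³ + 8*1 + (13/2)*1²)*1))*(-325) = (-94 + (-11 + (-9/2 + 1 + 8 + (13/2)*1)*1))*(-325) = (-94 + (-11 + (-9/2 + 1 + 8 + 13/2)*1))*(-325) = (-94 + (-11 + 11*1))*(-325) = (-94 + (-11 + 11))*(-325) = (-94 + 0)*(-325) = -94*(-325) = 30550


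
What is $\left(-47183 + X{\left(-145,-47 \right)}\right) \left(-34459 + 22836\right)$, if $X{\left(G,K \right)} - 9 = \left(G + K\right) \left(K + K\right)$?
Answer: $338531498$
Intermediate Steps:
$X{\left(G,K \right)} = 9 + 2 K \left(G + K\right)$ ($X{\left(G,K \right)} = 9 + \left(G + K\right) \left(K + K\right) = 9 + \left(G + K\right) 2 K = 9 + 2 K \left(G + K\right)$)
$\left(-47183 + X{\left(-145,-47 \right)}\right) \left(-34459 + 22836\right) = \left(-47183 + \left(9 + 2 \left(-47\right)^{2} + 2 \left(-145\right) \left(-47\right)\right)\right) \left(-34459 + 22836\right) = \left(-47183 + \left(9 + 2 \cdot 2209 + 13630\right)\right) \left(-11623\right) = \left(-47183 + \left(9 + 4418 + 13630\right)\right) \left(-11623\right) = \left(-47183 + 18057\right) \left(-11623\right) = \left(-29126\right) \left(-11623\right) = 338531498$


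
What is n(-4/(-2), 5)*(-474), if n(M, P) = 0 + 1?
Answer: -474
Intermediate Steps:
n(M, P) = 1
n(-4/(-2), 5)*(-474) = 1*(-474) = -474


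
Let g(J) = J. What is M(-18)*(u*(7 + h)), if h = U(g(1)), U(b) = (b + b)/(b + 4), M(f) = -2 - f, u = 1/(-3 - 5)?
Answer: -74/5 ≈ -14.800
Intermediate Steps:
u = -1/8 (u = 1/(-8) = -1/8 ≈ -0.12500)
U(b) = 2*b/(4 + b) (U(b) = (2*b)/(4 + b) = 2*b/(4 + b))
h = 2/5 (h = 2*1/(4 + 1) = 2*1/5 = 2*1*(1/5) = 2/5 ≈ 0.40000)
M(-18)*(u*(7 + h)) = (-2 - 1*(-18))*(-(7 + 2/5)/8) = (-2 + 18)*(-1/8*37/5) = 16*(-37/40) = -74/5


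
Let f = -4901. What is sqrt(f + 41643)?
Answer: sqrt(36742) ≈ 191.68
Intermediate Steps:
sqrt(f + 41643) = sqrt(-4901 + 41643) = sqrt(36742)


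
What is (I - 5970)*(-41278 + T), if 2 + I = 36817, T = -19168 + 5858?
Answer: -1683766860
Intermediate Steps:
T = -13310
I = 36815 (I = -2 + 36817 = 36815)
(I - 5970)*(-41278 + T) = (36815 - 5970)*(-41278 - 13310) = 30845*(-54588) = -1683766860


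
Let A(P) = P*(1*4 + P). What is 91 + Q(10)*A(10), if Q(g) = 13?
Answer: 1911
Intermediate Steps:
A(P) = P*(4 + P)
91 + Q(10)*A(10) = 91 + 13*(10*(4 + 10)) = 91 + 13*(10*14) = 91 + 13*140 = 91 + 1820 = 1911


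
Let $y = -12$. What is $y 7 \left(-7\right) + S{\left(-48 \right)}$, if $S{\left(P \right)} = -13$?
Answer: $575$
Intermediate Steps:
$y 7 \left(-7\right) + S{\left(-48 \right)} = \left(-12\right) 7 \left(-7\right) - 13 = \left(-84\right) \left(-7\right) - 13 = 588 - 13 = 575$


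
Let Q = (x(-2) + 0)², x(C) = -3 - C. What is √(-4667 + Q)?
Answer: I*√4666 ≈ 68.308*I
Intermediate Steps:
Q = 1 (Q = ((-3 - 1*(-2)) + 0)² = ((-3 + 2) + 0)² = (-1 + 0)² = (-1)² = 1)
√(-4667 + Q) = √(-4667 + 1) = √(-4666) = I*√4666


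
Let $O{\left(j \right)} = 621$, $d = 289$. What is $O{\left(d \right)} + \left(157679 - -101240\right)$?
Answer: $259540$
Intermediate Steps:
$O{\left(d \right)} + \left(157679 - -101240\right) = 621 + \left(157679 - -101240\right) = 621 + \left(157679 + 101240\right) = 621 + 258919 = 259540$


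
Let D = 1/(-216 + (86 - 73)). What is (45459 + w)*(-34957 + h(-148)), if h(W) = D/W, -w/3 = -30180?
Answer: -142832692303893/30044 ≈ -4.7541e+9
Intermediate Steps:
w = 90540 (w = -3*(-30180) = 90540)
D = -1/203 (D = 1/(-216 + 13) = 1/(-203) = -1/203 ≈ -0.0049261)
h(W) = -1/(203*W)
(45459 + w)*(-34957 + h(-148)) = (45459 + 90540)*(-34957 - 1/203/(-148)) = 135999*(-34957 - 1/203*(-1/148)) = 135999*(-34957 + 1/30044) = 135999*(-1050248107/30044) = -142832692303893/30044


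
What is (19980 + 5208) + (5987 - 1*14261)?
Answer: 16914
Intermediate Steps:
(19980 + 5208) + (5987 - 1*14261) = 25188 + (5987 - 14261) = 25188 - 8274 = 16914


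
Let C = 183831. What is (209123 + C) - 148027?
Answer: 244927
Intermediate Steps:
(209123 + C) - 148027 = (209123 + 183831) - 148027 = 392954 - 148027 = 244927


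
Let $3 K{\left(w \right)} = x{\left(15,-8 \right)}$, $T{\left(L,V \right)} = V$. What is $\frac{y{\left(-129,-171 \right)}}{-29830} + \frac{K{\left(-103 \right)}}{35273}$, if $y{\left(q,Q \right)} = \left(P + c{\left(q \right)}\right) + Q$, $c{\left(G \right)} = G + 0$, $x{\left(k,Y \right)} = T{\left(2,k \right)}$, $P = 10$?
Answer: $\frac{1037832}{105219359} \approx 0.0098635$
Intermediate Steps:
$x{\left(k,Y \right)} = k$
$c{\left(G \right)} = G$
$K{\left(w \right)} = 5$ ($K{\left(w \right)} = \frac{1}{3} \cdot 15 = 5$)
$y{\left(q,Q \right)} = 10 + Q + q$ ($y{\left(q,Q \right)} = \left(10 + q\right) + Q = 10 + Q + q$)
$\frac{y{\left(-129,-171 \right)}}{-29830} + \frac{K{\left(-103 \right)}}{35273} = \frac{10 - 171 - 129}{-29830} + \frac{5}{35273} = \left(-290\right) \left(- \frac{1}{29830}\right) + 5 \cdot \frac{1}{35273} = \frac{29}{2983} + \frac{5}{35273} = \frac{1037832}{105219359}$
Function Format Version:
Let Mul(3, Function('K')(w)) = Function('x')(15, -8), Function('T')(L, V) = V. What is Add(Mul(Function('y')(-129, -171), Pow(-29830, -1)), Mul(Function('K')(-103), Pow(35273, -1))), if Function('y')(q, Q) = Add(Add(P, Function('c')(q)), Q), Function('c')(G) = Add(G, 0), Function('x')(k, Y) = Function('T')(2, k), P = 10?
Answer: Rational(1037832, 105219359) ≈ 0.0098635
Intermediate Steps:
Function('x')(k, Y) = k
Function('c')(G) = G
Function('K')(w) = 5 (Function('K')(w) = Mul(Rational(1, 3), 15) = 5)
Function('y')(q, Q) = Add(10, Q, q) (Function('y')(q, Q) = Add(Add(10, q), Q) = Add(10, Q, q))
Add(Mul(Function('y')(-129, -171), Pow(-29830, -1)), Mul(Function('K')(-103), Pow(35273, -1))) = Add(Mul(Add(10, -171, -129), Pow(-29830, -1)), Mul(5, Pow(35273, -1))) = Add(Mul(-290, Rational(-1, 29830)), Mul(5, Rational(1, 35273))) = Add(Rational(29, 2983), Rational(5, 35273)) = Rational(1037832, 105219359)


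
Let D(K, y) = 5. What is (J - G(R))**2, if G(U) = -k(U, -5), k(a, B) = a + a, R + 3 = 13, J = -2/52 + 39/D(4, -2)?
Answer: 13024881/16900 ≈ 770.70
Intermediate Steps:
J = 1009/130 (J = -2/52 + 39/5 = -2*1/52 + 39*(1/5) = -1/26 + 39/5 = 1009/130 ≈ 7.7615)
R = 10 (R = -3 + 13 = 10)
k(a, B) = 2*a
G(U) = -2*U
(J - G(R))**2 = (1009/130 - (-2)*10)**2 = (1009/130 - 1*(-20))**2 = (1009/130 + 20)**2 = (3609/130)**2 = 13024881/16900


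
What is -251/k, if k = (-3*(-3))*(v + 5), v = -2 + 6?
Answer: -251/81 ≈ -3.0988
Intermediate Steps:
v = 4
k = 81 (k = (-3*(-3))*(4 + 5) = 9*9 = 81)
-251/k = -251/81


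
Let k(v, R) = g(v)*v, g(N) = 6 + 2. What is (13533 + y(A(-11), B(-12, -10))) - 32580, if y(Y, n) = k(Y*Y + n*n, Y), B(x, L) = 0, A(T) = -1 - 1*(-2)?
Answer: -19039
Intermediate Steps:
g(N) = 8
A(T) = 1 (A(T) = -1 + 2 = 1)
k(v, R) = 8*v
y(Y, n) = 8*Y² + 8*n² (y(Y, n) = 8*(Y*Y + n*n) = 8*(Y² + n²) = 8*Y² + 8*n²)
(13533 + y(A(-11), B(-12, -10))) - 32580 = (13533 + (8*1² + 8*0²)) - 32580 = (13533 + (8*1 + 8*0)) - 32580 = (13533 + (8 + 0)) - 32580 = (13533 + 8) - 32580 = 13541 - 32580 = -19039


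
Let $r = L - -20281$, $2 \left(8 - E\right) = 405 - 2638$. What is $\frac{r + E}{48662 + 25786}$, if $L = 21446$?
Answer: $\frac{85703}{148896} \approx 0.57559$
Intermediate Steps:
$E = \frac{2249}{2}$ ($E = 8 - \frac{405 - 2638}{2} = 8 - - \frac{2233}{2} = 8 + \frac{2233}{2} = \frac{2249}{2} \approx 1124.5$)
$r = 41727$ ($r = 21446 - -20281 = 21446 + 20281 = 41727$)
$\frac{r + E}{48662 + 25786} = \frac{41727 + \frac{2249}{2}}{48662 + 25786} = \frac{85703}{2 \cdot 74448} = \frac{85703}{2} \cdot \frac{1}{74448} = \frac{85703}{148896}$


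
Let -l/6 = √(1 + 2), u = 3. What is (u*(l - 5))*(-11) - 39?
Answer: 126 + 198*√3 ≈ 468.95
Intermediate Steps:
l = -6*√3 (l = -6*√(1 + 2) = -6*√3 ≈ -10.392)
(u*(l - 5))*(-11) - 39 = (3*(-6*√3 - 5))*(-11) - 39 = (3*(-5 - 6*√3))*(-11) - 39 = (-15 - 18*√3)*(-11) - 39 = (165 + 198*√3) - 39 = 126 + 198*√3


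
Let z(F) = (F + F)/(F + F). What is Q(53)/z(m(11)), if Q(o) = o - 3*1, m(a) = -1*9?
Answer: 50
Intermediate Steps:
m(a) = -9
z(F) = 1 (z(F) = (2*F)/((2*F)) = (2*F)*(1/(2*F)) = 1)
Q(o) = -3 + o (Q(o) = o - 3 = -3 + o)
Q(53)/z(m(11)) = (-3 + 53)/1 = 50*1 = 50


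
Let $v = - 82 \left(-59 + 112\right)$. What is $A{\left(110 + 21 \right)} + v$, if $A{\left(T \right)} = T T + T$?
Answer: $12946$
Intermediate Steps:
$v = -4346$ ($v = \left(-82\right) 53 = -4346$)
$A{\left(T \right)} = T + T^{2}$ ($A{\left(T \right)} = T^{2} + T = T + T^{2}$)
$A{\left(110 + 21 \right)} + v = \left(110 + 21\right) \left(1 + \left(110 + 21\right)\right) - 4346 = 131 \left(1 + 131\right) - 4346 = 131 \cdot 132 - 4346 = 17292 - 4346 = 12946$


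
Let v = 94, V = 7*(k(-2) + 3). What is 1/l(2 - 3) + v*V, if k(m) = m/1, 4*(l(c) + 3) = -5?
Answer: 11182/17 ≈ 657.76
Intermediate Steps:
l(c) = -17/4 (l(c) = -3 + (1/4)*(-5) = -3 - 5/4 = -17/4)
k(m) = m (k(m) = m*1 = m)
V = 7 (V = 7*(-2 + 3) = 7*1 = 7)
1/l(2 - 3) + v*V = 1/(-17/4) + 94*7 = -4/17 + 658 = 11182/17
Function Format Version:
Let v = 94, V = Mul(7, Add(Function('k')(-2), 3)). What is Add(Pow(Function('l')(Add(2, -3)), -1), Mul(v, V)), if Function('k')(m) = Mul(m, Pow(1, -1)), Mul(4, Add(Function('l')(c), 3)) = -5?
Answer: Rational(11182, 17) ≈ 657.76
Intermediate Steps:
Function('l')(c) = Rational(-17, 4) (Function('l')(c) = Add(-3, Mul(Rational(1, 4), -5)) = Add(-3, Rational(-5, 4)) = Rational(-17, 4))
Function('k')(m) = m (Function('k')(m) = Mul(m, 1) = m)
V = 7 (V = Mul(7, Add(-2, 3)) = Mul(7, 1) = 7)
Add(Pow(Function('l')(Add(2, -3)), -1), Mul(v, V)) = Add(Pow(Rational(-17, 4), -1), Mul(94, 7)) = Add(Rational(-4, 17), 658) = Rational(11182, 17)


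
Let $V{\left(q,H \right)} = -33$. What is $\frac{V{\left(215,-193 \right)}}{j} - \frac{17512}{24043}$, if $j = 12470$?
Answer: $- \frac{219168059}{299816210} \approx -0.73101$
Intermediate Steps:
$\frac{V{\left(215,-193 \right)}}{j} - \frac{17512}{24043} = - \frac{33}{12470} - \frac{17512}{24043} = - \frac{219168059}{299816210}$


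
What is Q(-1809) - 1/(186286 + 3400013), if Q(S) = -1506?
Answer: -5400966295/3586299 ≈ -1506.0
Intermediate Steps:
Q(-1809) - 1/(186286 + 3400013) = -1506 - 1/(186286 + 3400013) = -1506 - 1/3586299 = -5400966295/3586299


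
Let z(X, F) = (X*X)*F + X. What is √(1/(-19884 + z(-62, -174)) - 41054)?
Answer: I*√19477996206593818/688802 ≈ 202.62*I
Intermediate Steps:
z(X, F) = X + F*X² (z(X, F) = X²*F + X = F*X² + X = X + F*X²)
√(1/(-19884 + z(-62, -174)) - 41054) = √(1/(-19884 - 62*(1 - 174*(-62))) - 41054) = √(1/(-19884 - 62*(1 + 10788)) - 41054) = √(1/(-19884 - 62*10789) - 41054) = √(1/(-19884 - 668918) - 41054) = √(1/(-688802) - 41054) = √(-1/688802 - 41054) = √(-28278077309/688802) = I*√19477996206593818/688802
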